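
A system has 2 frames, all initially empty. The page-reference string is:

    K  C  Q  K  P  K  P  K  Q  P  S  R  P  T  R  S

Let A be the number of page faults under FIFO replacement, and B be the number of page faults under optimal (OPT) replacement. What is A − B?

3

Under FIFO: F F F F F . . . F . F F F F F F → 12 faults.
Under OPT: F F F . F . . . F . F F . F . F → 9 faults.
A − B = 12 − 9 = 3.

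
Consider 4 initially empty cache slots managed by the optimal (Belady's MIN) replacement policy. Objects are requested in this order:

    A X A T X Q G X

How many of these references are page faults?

5

A -> fault, frames (A)
X -> fault, frames (A X)
A -> hit
T -> fault, frames (A X T)
X -> hit
Q -> fault, frames (A X T Q)
G -> fault, evict Q, frames (A X T G)
X -> hit
Page faults: 5.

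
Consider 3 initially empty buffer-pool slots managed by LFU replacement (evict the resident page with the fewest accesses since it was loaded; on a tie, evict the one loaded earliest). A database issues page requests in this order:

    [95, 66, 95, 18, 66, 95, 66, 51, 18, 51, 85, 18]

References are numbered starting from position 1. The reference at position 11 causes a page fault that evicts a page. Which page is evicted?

pos 1: 95 -> fault, frames (95)
pos 2: 66 -> fault, frames (95 66)
pos 3: 95 -> hit
pos 4: 18 -> fault, frames (95 66 18)
pos 5: 66 -> hit
pos 6: 95 -> hit
pos 7: 66 -> hit
pos 8: 51 -> fault, evict 18, frames (95 66 51)
pos 9: 18 -> fault, evict 51, frames (95 66 18)
pos 10: 51 -> fault, evict 18, frames (95 66 51)
pos 11: 85 -> fault, evict 51, frames (95 66 85)
At position 11, page 51 is evicted.

51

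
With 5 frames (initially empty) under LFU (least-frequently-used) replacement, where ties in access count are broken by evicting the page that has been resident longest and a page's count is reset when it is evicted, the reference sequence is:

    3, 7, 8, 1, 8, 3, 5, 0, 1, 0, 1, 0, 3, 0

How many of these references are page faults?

6

3 -> fault, frames [3]
7 -> fault, frames [3, 7]
8 -> fault, frames [3, 7, 8]
1 -> fault, frames [3, 7, 8, 1]
8 -> hit
3 -> hit
5 -> fault, frames [3, 7, 8, 1, 5]
0 -> fault, evict 7, frames [3, 8, 1, 5, 0]
1 -> hit
0 -> hit
1 -> hit
0 -> hit
3 -> hit
0 -> hit
Page faults: 6.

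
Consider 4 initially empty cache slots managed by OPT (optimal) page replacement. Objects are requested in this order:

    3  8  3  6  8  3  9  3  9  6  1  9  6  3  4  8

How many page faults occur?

3 → fault, frames {3}
8 → fault, frames {3,8}
3 → hit
6 → fault, frames {3,8,6}
8 → hit
3 → hit
9 → fault, frames {3,8,6,9}
3 → hit
9 → hit
6 → hit
1 → fault, evict 8, frames {3,6,9,1}
9 → hit
6 → hit
3 → hit
4 → fault, evict 1, frames {3,6,9,4}
8 → fault, evict 4, frames {3,6,9,8}
Page faults: 7.

7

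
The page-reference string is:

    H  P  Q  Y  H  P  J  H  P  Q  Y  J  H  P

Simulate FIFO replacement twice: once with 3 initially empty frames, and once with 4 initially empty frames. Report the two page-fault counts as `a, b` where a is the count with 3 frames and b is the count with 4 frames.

3 frames: F F F F F F F . . F F . F F → 11 faults.
4 frames: F F F F . . F F F F F F F F → 12 faults.
12 > 11: adding a frame increased faults — Belady's anomaly.

11, 12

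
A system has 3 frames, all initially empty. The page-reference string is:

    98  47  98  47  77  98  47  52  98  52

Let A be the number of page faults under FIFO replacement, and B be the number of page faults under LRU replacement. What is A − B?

Under FIFO: F F . . F . . F F . → 5 faults.
Under LRU: F F . . F . . F . . → 4 faults.
A − B = 5 − 4 = 1.

1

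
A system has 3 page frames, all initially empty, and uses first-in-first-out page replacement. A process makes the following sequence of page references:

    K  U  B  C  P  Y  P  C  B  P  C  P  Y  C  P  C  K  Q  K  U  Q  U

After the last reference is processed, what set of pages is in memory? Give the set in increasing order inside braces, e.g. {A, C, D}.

{K, Q, U}

K -> fault, frames {K}
U -> fault, frames {K,U}
B -> fault, frames {K,U,B}
C -> fault, evict K, frames {U,B,C}
P -> fault, evict U, frames {B,C,P}
Y -> fault, evict B, frames {C,P,Y}
P -> hit
C -> hit
B -> fault, evict C, frames {P,Y,B}
P -> hit
C -> fault, evict P, frames {Y,B,C}
P -> fault, evict Y, frames {B,C,P}
Y -> fault, evict B, frames {C,P,Y}
C -> hit
P -> hit
C -> hit
K -> fault, evict C, frames {P,Y,K}
Q -> fault, evict P, frames {Y,K,Q}
K -> hit
U -> fault, evict Y, frames {K,Q,U}
Q -> hit
U -> hit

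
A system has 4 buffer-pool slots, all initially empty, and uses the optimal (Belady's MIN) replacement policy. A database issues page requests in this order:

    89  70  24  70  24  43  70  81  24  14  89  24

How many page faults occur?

6

89 -> fault, frames [89]
70 -> fault, frames [89, 70]
24 -> fault, frames [89, 70, 24]
70 -> hit
24 -> hit
43 -> fault, frames [89, 70, 24, 43]
70 -> hit
81 -> fault, evict 43, frames [89, 70, 24, 81]
24 -> hit
14 -> fault, evict 81, frames [89, 70, 24, 14]
89 -> hit
24 -> hit
Page faults: 6.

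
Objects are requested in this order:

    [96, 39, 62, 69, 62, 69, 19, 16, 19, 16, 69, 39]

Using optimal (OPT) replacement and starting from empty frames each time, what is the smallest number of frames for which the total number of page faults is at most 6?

4

f=1: 12 faults
f=2: 8 faults
f=3: 7 faults
f=4: 6 faults
f=5: 6 faults
f=6: 6 faults
Smallest f with faults ≤ 6 is 4.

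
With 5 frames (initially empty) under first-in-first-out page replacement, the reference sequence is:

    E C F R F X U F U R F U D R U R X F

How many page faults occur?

E: fault, frames {E}
C: fault, frames {E,C}
F: fault, frames {E,C,F}
R: fault, frames {E,C,F,R}
F: hit
X: fault, frames {E,C,F,R,X}
U: fault, evict E, frames {C,F,R,X,U}
F: hit
U: hit
R: hit
F: hit
U: hit
D: fault, evict C, frames {F,R,X,U,D}
R: hit
U: hit
R: hit
X: hit
F: hit
Page faults: 7.

7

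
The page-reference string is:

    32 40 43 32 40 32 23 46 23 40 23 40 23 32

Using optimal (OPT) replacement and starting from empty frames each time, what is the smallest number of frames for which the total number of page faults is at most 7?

f=1: 14 faults
f=2: 8 faults
f=3: 6 faults
f=4: 5 faults
f=5: 5 faults
Smallest f with faults ≤ 7 is 3.

3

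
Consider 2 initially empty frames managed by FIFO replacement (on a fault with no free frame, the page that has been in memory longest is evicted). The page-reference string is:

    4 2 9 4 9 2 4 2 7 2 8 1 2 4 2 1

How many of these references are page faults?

4 -> miss, frames {4}
2 -> miss, frames {4,2}
9 -> miss, evict 4, frames {2,9}
4 -> miss, evict 2, frames {9,4}
9 -> hit
2 -> miss, evict 9, frames {4,2}
4 -> hit
2 -> hit
7 -> miss, evict 4, frames {2,7}
2 -> hit
8 -> miss, evict 2, frames {7,8}
1 -> miss, evict 7, frames {8,1}
2 -> miss, evict 8, frames {1,2}
4 -> miss, evict 1, frames {2,4}
2 -> hit
1 -> miss, evict 2, frames {4,1}
Page faults: 11.

11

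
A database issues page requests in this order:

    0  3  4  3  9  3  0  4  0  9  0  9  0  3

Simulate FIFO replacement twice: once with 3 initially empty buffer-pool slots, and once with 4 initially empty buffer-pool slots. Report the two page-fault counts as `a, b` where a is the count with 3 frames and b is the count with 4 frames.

6, 4

3 frames: F F F . F . F . . . . . . F → 6 faults.
4 frames: F F F . F . . . . . . . . . → 4 faults.
4 < 6: adding a frame reduced faults, as is typical.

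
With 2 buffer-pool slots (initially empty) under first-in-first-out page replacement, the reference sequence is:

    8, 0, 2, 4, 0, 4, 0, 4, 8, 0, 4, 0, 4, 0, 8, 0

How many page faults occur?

8 → fault, frames [8]
0 → fault, frames [8, 0]
2 → fault, evict 8, frames [0, 2]
4 → fault, evict 0, frames [2, 4]
0 → fault, evict 2, frames [4, 0]
4 → hit
0 → hit
4 → hit
8 → fault, evict 4, frames [0, 8]
0 → hit
4 → fault, evict 0, frames [8, 4]
0 → fault, evict 8, frames [4, 0]
4 → hit
0 → hit
8 → fault, evict 4, frames [0, 8]
0 → hit
Page faults: 9.

9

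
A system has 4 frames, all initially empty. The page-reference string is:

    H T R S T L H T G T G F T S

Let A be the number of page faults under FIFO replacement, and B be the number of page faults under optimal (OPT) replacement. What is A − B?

Under FIFO: F F F F . F F F F . . F . F → 10 faults.
Under OPT: F F F F . F . . F . . F . . → 7 faults.
A − B = 10 − 7 = 3.

3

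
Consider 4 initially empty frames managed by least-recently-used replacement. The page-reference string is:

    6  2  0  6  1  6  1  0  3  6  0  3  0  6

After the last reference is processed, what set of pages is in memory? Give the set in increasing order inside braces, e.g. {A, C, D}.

6: fault, frames (6)
2: fault, frames (6 2)
0: fault, frames (6 2 0)
6: hit
1: fault, frames (2 0 6 1)
6: hit
1: hit
0: hit
3: fault, evict 2, frames (6 1 0 3)
6: hit
0: hit
3: hit
0: hit
6: hit

{0, 1, 3, 6}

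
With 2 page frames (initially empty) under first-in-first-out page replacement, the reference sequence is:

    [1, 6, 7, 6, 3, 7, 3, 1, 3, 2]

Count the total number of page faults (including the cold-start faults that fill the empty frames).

1 → miss, frames [1]
6 → miss, frames [1, 6]
7 → miss, evict 1, frames [6, 7]
6 → hit
3 → miss, evict 6, frames [7, 3]
7 → hit
3 → hit
1 → miss, evict 7, frames [3, 1]
3 → hit
2 → miss, evict 3, frames [1, 2]
Page faults: 6.

6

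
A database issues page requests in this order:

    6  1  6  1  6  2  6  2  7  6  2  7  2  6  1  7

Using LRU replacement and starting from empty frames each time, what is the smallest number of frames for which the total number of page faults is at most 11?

f=1: 16 faults
f=2: 10 faults
f=3: 6 faults
f=4: 4 faults
Smallest f with faults ≤ 11 is 2.

2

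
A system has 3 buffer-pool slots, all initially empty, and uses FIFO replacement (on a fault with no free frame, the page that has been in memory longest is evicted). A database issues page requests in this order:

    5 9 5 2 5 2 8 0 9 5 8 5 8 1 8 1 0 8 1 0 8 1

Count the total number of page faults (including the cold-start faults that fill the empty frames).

10

5 -> fault, frames [5]
9 -> fault, frames [5, 9]
5 -> hit
2 -> fault, frames [5, 9, 2]
5 -> hit
2 -> hit
8 -> fault, evict 5, frames [9, 2, 8]
0 -> fault, evict 9, frames [2, 8, 0]
9 -> fault, evict 2, frames [8, 0, 9]
5 -> fault, evict 8, frames [0, 9, 5]
8 -> fault, evict 0, frames [9, 5, 8]
5 -> hit
8 -> hit
1 -> fault, evict 9, frames [5, 8, 1]
8 -> hit
1 -> hit
0 -> fault, evict 5, frames [8, 1, 0]
8 -> hit
1 -> hit
0 -> hit
8 -> hit
1 -> hit
Page faults: 10.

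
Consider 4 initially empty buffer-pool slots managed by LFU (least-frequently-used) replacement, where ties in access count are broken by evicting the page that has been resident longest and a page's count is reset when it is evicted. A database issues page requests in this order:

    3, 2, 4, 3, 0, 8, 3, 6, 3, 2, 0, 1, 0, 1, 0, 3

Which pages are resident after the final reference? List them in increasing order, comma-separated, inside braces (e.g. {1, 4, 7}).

3: fault, frames {3}
2: fault, frames {3,2}
4: fault, frames {3,2,4}
3: hit
0: fault, frames {3,2,4,0}
8: fault, evict 2, frames {3,4,0,8}
3: hit
6: fault, evict 4, frames {3,0,8,6}
3: hit
2: fault, evict 0, frames {3,8,6,2}
0: fault, evict 8, frames {3,6,2,0}
1: fault, evict 6, frames {3,2,0,1}
0: hit
1: hit
0: hit
3: hit

{0, 1, 2, 3}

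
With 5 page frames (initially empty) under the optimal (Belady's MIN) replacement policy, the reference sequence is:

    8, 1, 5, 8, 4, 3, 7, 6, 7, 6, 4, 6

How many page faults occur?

7

8 → miss, frames {8}
1 → miss, frames {8,1}
5 → miss, frames {8,1,5}
8 → hit
4 → miss, frames {8,1,5,4}
3 → miss, frames {8,1,5,4,3}
7 → miss, evict 3, frames {8,1,5,4,7}
6 → miss, evict 5, frames {8,1,4,7,6}
7 → hit
6 → hit
4 → hit
6 → hit
Page faults: 7.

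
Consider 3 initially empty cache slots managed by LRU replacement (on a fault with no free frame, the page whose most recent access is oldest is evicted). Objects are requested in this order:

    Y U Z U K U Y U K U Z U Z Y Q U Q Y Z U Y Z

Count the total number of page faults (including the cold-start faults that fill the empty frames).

11

Y -> miss, frames [Y]
U -> miss, frames [Y, U]
Z -> miss, frames [Y, U, Z]
U -> hit
K -> miss, evict Y, frames [Z, U, K]
U -> hit
Y -> miss, evict Z, frames [K, U, Y]
U -> hit
K -> hit
U -> hit
Z -> miss, evict Y, frames [K, U, Z]
U -> hit
Z -> hit
Y -> miss, evict K, frames [U, Z, Y]
Q -> miss, evict U, frames [Z, Y, Q]
U -> miss, evict Z, frames [Y, Q, U]
Q -> hit
Y -> hit
Z -> miss, evict U, frames [Q, Y, Z]
U -> miss, evict Q, frames [Y, Z, U]
Y -> hit
Z -> hit
Page faults: 11.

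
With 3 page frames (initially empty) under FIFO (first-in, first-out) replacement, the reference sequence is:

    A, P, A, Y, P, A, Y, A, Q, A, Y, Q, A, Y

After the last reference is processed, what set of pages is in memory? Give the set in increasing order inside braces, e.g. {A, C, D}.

A: miss, frames {A}
P: miss, frames {A,P}
A: hit
Y: miss, frames {A,P,Y}
P: hit
A: hit
Y: hit
A: hit
Q: miss, evict A, frames {P,Y,Q}
A: miss, evict P, frames {Y,Q,A}
Y: hit
Q: hit
A: hit
Y: hit

{A, Q, Y}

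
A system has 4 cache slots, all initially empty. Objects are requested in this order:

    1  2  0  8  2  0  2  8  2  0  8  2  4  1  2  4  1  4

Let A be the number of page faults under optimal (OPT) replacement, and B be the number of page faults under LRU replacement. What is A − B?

-1

Under OPT: F F F F . . . . . . . . F . . . . . → 5 faults.
Under LRU: F F F F . . . . . . . . F F . . . . → 6 faults.
A − B = 5 − 6 = -1.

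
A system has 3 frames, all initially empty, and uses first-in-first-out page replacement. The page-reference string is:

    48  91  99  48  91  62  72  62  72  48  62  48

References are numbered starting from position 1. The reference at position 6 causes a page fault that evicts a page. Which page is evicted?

48

pos 1: 48 → miss, frames {48}
pos 2: 91 → miss, frames {48,91}
pos 3: 99 → miss, frames {48,91,99}
pos 4: 48 → hit
pos 5: 91 → hit
pos 6: 62 → miss, evict 48, frames {91,99,62}
At position 6, page 48 is evicted.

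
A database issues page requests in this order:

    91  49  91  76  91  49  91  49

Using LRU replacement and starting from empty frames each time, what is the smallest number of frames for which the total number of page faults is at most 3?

3

f=1: 8 faults
f=2: 4 faults
f=3: 3 faults
Smallest f with faults ≤ 3 is 3.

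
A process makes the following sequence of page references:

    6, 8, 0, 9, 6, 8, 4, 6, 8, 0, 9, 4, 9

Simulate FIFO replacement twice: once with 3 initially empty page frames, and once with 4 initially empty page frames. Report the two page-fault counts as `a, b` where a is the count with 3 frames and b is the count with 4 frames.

3 frames: F F F F F F F . . F F . . → 9 faults.
4 frames: F F F F . . F F F F F F . → 10 faults.
10 > 9: adding a frame increased faults — Belady's anomaly.

9, 10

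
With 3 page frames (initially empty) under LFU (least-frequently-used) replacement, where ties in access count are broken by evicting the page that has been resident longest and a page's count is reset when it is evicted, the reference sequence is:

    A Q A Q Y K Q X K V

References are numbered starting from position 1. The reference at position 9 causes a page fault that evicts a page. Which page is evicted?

X

pos 1: A: fault, frames {A}
pos 2: Q: fault, frames {A,Q}
pos 3: A: hit
pos 4: Q: hit
pos 5: Y: fault, frames {A,Q,Y}
pos 6: K: fault, evict Y, frames {A,Q,K}
pos 7: Q: hit
pos 8: X: fault, evict K, frames {A,Q,X}
pos 9: K: fault, evict X, frames {A,Q,K}
At position 9, page X is evicted.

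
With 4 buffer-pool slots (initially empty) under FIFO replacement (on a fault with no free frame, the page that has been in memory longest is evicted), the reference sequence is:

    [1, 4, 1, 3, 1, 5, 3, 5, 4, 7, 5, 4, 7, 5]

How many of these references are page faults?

5

1 -> fault, frames {1}
4 -> fault, frames {1,4}
1 -> hit
3 -> fault, frames {1,4,3}
1 -> hit
5 -> fault, frames {1,4,3,5}
3 -> hit
5 -> hit
4 -> hit
7 -> fault, evict 1, frames {4,3,5,7}
5 -> hit
4 -> hit
7 -> hit
5 -> hit
Page faults: 5.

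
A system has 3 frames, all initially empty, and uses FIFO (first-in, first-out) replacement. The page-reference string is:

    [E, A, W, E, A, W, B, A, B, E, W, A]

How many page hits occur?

E -> fault, frames {E}
A -> fault, frames {E,A}
W -> fault, frames {E,A,W}
E -> hit
A -> hit
W -> hit
B -> fault, evict E, frames {A,W,B}
A -> hit
B -> hit
E -> fault, evict A, frames {W,B,E}
W -> hit
A -> fault, evict W, frames {B,E,A}
Hits: 6.

6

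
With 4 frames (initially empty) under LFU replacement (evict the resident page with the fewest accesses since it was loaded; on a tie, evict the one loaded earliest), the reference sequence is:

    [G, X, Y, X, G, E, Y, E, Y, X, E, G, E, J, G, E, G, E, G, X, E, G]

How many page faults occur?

G -> fault, frames [G]
X -> fault, frames [G, X]
Y -> fault, frames [G, X, Y]
X -> hit
G -> hit
E -> fault, frames [G, X, Y, E]
Y -> hit
E -> hit
Y -> hit
X -> hit
E -> hit
G -> hit
E -> hit
J -> fault, evict G, frames [X, Y, E, J]
G -> fault, evict J, frames [X, Y, E, G]
E -> hit
G -> hit
E -> hit
G -> hit
X -> hit
E -> hit
G -> hit
Page faults: 6.

6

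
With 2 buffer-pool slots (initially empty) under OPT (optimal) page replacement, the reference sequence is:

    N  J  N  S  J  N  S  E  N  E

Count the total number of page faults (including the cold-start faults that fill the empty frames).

5

N -> miss, frames (N)
J -> miss, frames (N J)
N -> hit
S -> miss, evict N, frames (J S)
J -> hit
N -> miss, evict J, frames (S N)
S -> hit
E -> miss, evict S, frames (N E)
N -> hit
E -> hit
Page faults: 5.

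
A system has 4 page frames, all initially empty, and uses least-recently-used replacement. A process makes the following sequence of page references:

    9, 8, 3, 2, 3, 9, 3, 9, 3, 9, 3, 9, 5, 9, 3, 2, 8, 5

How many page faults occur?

9 -> fault, frames (9)
8 -> fault, frames (9 8)
3 -> fault, frames (9 8 3)
2 -> fault, frames (9 8 3 2)
3 -> hit
9 -> hit
3 -> hit
9 -> hit
3 -> hit
9 -> hit
3 -> hit
9 -> hit
5 -> fault, evict 8, frames (2 3 9 5)
9 -> hit
3 -> hit
2 -> hit
8 -> fault, evict 5, frames (9 3 2 8)
5 -> fault, evict 9, frames (3 2 8 5)
Page faults: 7.

7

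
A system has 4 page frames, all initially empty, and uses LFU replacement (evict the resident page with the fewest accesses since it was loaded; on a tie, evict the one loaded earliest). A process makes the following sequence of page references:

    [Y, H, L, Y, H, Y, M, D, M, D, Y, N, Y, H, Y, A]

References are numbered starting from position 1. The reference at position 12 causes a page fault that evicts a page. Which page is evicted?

H

pos 1: Y -> fault, frames (Y)
pos 2: H -> fault, frames (Y H)
pos 3: L -> fault, frames (Y H L)
pos 4: Y -> hit
pos 5: H -> hit
pos 6: Y -> hit
pos 7: M -> fault, frames (Y H L M)
pos 8: D -> fault, evict L, frames (Y H M D)
pos 9: M -> hit
pos 10: D -> hit
pos 11: Y -> hit
pos 12: N -> fault, evict H, frames (Y M D N)
At position 12, page H is evicted.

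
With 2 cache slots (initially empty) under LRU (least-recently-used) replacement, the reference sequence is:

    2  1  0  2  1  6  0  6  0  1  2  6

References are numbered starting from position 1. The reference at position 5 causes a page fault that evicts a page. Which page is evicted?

0

pos 1: 2 → fault, frames (2)
pos 2: 1 → fault, frames (2 1)
pos 3: 0 → fault, evict 2, frames (1 0)
pos 4: 2 → fault, evict 1, frames (0 2)
pos 5: 1 → fault, evict 0, frames (2 1)
At position 5, page 0 is evicted.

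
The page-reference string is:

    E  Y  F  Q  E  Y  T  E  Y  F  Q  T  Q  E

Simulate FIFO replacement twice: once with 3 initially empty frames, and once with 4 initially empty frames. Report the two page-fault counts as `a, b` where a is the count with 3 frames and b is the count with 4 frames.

3 frames: F F F F F F F . . F F . . F → 10 faults.
4 frames: F F F F . . F F F F F F . F → 11 faults.
11 > 10: adding a frame increased faults — Belady's anomaly.

10, 11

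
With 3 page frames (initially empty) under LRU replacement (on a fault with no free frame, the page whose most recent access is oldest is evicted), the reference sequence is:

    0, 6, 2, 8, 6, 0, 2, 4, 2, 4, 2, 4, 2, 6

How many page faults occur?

8

0 → fault, frames {0}
6 → fault, frames {0,6}
2 → fault, frames {0,6,2}
8 → fault, evict 0, frames {6,2,8}
6 → hit
0 → fault, evict 2, frames {8,6,0}
2 → fault, evict 8, frames {6,0,2}
4 → fault, evict 6, frames {0,2,4}
2 → hit
4 → hit
2 → hit
4 → hit
2 → hit
6 → fault, evict 0, frames {4,2,6}
Page faults: 8.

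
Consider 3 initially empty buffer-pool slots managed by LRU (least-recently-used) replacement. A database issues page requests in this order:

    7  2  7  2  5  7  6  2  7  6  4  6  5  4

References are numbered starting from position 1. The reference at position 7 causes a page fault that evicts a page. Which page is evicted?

pos 1: 7 -> miss, frames {7}
pos 2: 2 -> miss, frames {7,2}
pos 3: 7 -> hit
pos 4: 2 -> hit
pos 5: 5 -> miss, frames {7,2,5}
pos 6: 7 -> hit
pos 7: 6 -> miss, evict 2, frames {5,7,6}
At position 7, page 2 is evicted.

2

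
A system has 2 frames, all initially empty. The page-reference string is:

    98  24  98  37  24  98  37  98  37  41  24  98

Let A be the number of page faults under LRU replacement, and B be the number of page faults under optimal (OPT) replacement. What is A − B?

Under LRU: F F . F F F F . . F F F → 9 faults.
Under OPT: F F . F . F . . . F F . → 6 faults.
A − B = 9 − 6 = 3.

3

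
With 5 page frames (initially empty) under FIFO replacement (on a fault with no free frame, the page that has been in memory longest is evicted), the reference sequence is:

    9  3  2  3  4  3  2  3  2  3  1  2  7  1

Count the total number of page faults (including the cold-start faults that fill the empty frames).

6

9 -> fault, frames [9]
3 -> fault, frames [9, 3]
2 -> fault, frames [9, 3, 2]
3 -> hit
4 -> fault, frames [9, 3, 2, 4]
3 -> hit
2 -> hit
3 -> hit
2 -> hit
3 -> hit
1 -> fault, frames [9, 3, 2, 4, 1]
2 -> hit
7 -> fault, evict 9, frames [3, 2, 4, 1, 7]
1 -> hit
Page faults: 6.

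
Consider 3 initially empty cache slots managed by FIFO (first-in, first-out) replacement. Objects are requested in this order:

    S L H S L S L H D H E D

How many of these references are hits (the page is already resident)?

S: miss, frames [S]
L: miss, frames [S, L]
H: miss, frames [S, L, H]
S: hit
L: hit
S: hit
L: hit
H: hit
D: miss, evict S, frames [L, H, D]
H: hit
E: miss, evict L, frames [H, D, E]
D: hit
Hits: 7.

7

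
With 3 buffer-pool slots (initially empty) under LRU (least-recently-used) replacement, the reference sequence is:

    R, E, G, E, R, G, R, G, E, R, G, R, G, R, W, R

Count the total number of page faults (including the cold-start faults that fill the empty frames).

4

R -> miss, frames [R]
E -> miss, frames [R, E]
G -> miss, frames [R, E, G]
E -> hit
R -> hit
G -> hit
R -> hit
G -> hit
E -> hit
R -> hit
G -> hit
R -> hit
G -> hit
R -> hit
W -> miss, evict E, frames [G, R, W]
R -> hit
Page faults: 4.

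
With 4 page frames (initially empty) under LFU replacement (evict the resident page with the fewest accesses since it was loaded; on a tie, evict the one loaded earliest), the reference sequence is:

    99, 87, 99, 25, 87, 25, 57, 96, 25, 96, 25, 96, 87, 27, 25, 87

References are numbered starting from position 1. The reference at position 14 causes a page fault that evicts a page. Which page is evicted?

pos 1: 99: miss, frames [99]
pos 2: 87: miss, frames [99, 87]
pos 3: 99: hit
pos 4: 25: miss, frames [99, 87, 25]
pos 5: 87: hit
pos 6: 25: hit
pos 7: 57: miss, frames [99, 87, 25, 57]
pos 8: 96: miss, evict 57, frames [99, 87, 25, 96]
pos 9: 25: hit
pos 10: 96: hit
pos 11: 25: hit
pos 12: 96: hit
pos 13: 87: hit
pos 14: 27: miss, evict 99, frames [87, 25, 96, 27]
At position 14, page 99 is evicted.

99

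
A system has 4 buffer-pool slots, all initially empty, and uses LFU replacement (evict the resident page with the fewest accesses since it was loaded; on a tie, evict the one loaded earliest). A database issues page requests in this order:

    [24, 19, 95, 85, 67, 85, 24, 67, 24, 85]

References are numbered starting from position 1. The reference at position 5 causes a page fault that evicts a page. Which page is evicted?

24

pos 1: 24: fault, frames {24}
pos 2: 19: fault, frames {24,19}
pos 3: 95: fault, frames {24,19,95}
pos 4: 85: fault, frames {24,19,95,85}
pos 5: 67: fault, evict 24, frames {19,95,85,67}
At position 5, page 24 is evicted.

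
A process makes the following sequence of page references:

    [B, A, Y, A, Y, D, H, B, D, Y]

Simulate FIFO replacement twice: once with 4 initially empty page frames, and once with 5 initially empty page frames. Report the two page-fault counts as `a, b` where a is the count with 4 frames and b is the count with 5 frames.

4 frames: F F F . . F F F . . → 6 faults.
5 frames: F F F . . F F . . . → 5 faults.
5 < 6: adding a frame reduced faults, as is typical.

6, 5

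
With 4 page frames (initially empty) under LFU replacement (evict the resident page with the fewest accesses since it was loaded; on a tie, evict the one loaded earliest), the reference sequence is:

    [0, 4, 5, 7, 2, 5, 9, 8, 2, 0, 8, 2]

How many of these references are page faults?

0: fault, frames [0]
4: fault, frames [0, 4]
5: fault, frames [0, 4, 5]
7: fault, frames [0, 4, 5, 7]
2: fault, evict 0, frames [4, 5, 7, 2]
5: hit
9: fault, evict 4, frames [5, 7, 2, 9]
8: fault, evict 7, frames [5, 2, 9, 8]
2: hit
0: fault, evict 9, frames [5, 2, 8, 0]
8: hit
2: hit
Page faults: 8.

8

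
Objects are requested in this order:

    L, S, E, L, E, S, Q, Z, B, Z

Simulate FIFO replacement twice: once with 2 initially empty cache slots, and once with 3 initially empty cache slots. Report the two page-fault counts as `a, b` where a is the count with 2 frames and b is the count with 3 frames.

2 frames: F F F F . F F F F . → 8 faults.
3 frames: F F F . . . F F F . → 6 faults.
6 < 8: adding a frame reduced faults, as is typical.

8, 6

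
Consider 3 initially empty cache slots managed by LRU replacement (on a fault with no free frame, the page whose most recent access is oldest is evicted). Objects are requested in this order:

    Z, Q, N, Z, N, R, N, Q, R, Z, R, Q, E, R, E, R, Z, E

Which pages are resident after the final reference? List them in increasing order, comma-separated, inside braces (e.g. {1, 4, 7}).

Z: fault, frames [Z]
Q: fault, frames [Z, Q]
N: fault, frames [Z, Q, N]
Z: hit
N: hit
R: fault, evict Q, frames [Z, N, R]
N: hit
Q: fault, evict Z, frames [R, N, Q]
R: hit
Z: fault, evict N, frames [Q, R, Z]
R: hit
Q: hit
E: fault, evict Z, frames [R, Q, E]
R: hit
E: hit
R: hit
Z: fault, evict Q, frames [E, R, Z]
E: hit

{E, R, Z}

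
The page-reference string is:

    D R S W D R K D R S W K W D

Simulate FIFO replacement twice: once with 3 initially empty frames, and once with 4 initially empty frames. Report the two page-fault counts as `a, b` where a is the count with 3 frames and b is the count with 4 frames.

3 frames: F F F F F F F . . F F . . F → 10 faults.
4 frames: F F F F . . F F F F F F . F → 11 faults.
11 > 10: adding a frame increased faults — Belady's anomaly.

10, 11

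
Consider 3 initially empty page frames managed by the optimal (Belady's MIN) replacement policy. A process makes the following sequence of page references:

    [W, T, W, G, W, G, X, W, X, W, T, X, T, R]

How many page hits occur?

W -> fault, frames [W]
T -> fault, frames [W, T]
W -> hit
G -> fault, frames [W, T, G]
W -> hit
G -> hit
X -> fault, evict G, frames [W, T, X]
W -> hit
X -> hit
W -> hit
T -> hit
X -> hit
T -> hit
R -> fault, evict X, frames [W, T, R]
Hits: 9.

9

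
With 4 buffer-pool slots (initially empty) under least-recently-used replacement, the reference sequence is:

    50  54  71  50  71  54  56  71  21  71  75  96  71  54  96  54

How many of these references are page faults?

8

50: fault, frames (50)
54: fault, frames (50 54)
71: fault, frames (50 54 71)
50: hit
71: hit
54: hit
56: fault, frames (50 71 54 56)
71: hit
21: fault, evict 50, frames (54 56 71 21)
71: hit
75: fault, evict 54, frames (56 21 71 75)
96: fault, evict 56, frames (21 71 75 96)
71: hit
54: fault, evict 21, frames (75 96 71 54)
96: hit
54: hit
Page faults: 8.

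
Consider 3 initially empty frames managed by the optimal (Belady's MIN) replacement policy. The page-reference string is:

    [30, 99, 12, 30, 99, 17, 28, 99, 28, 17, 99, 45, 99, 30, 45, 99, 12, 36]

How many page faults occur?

30 → miss, frames (30)
99 → miss, frames (30 99)
12 → miss, frames (30 99 12)
30 → hit
99 → hit
17 → miss, evict 12, frames (30 99 17)
28 → miss, evict 30, frames (99 17 28)
99 → hit
28 → hit
17 → hit
99 → hit
45 → miss, evict 28, frames (99 17 45)
99 → hit
30 → miss, evict 17, frames (99 45 30)
45 → hit
99 → hit
12 → miss, evict 30, frames (99 45 12)
36 → miss, evict 12, frames (99 45 36)
Page faults: 9.

9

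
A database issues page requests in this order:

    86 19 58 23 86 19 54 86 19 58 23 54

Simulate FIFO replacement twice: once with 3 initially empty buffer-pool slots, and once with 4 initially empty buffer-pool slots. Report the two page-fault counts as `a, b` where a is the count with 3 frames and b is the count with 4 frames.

9, 10

3 frames: F F F F F F F . . F F . → 9 faults.
4 frames: F F F F . . F F F F F F → 10 faults.
10 > 9: adding a frame increased faults — Belady's anomaly.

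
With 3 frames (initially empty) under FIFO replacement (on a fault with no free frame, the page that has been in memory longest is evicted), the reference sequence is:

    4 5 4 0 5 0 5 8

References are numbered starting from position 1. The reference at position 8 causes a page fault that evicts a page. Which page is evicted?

4

pos 1: 4 -> fault, frames (4)
pos 2: 5 -> fault, frames (4 5)
pos 3: 4 -> hit
pos 4: 0 -> fault, frames (4 5 0)
pos 5: 5 -> hit
pos 6: 0 -> hit
pos 7: 5 -> hit
pos 8: 8 -> fault, evict 4, frames (5 0 8)
At position 8, page 4 is evicted.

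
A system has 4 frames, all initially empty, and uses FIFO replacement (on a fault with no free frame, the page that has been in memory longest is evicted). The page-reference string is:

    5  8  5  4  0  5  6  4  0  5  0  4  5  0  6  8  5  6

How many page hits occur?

11

5 → fault, frames {5}
8 → fault, frames {5,8}
5 → hit
4 → fault, frames {5,8,4}
0 → fault, frames {5,8,4,0}
5 → hit
6 → fault, evict 5, frames {8,4,0,6}
4 → hit
0 → hit
5 → fault, evict 8, frames {4,0,6,5}
0 → hit
4 → hit
5 → hit
0 → hit
6 → hit
8 → fault, evict 4, frames {0,6,5,8}
5 → hit
6 → hit
Hits: 11.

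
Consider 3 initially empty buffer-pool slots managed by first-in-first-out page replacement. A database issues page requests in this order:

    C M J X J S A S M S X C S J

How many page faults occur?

C: miss, frames {C}
M: miss, frames {C,M}
J: miss, frames {C,M,J}
X: miss, evict C, frames {M,J,X}
J: hit
S: miss, evict M, frames {J,X,S}
A: miss, evict J, frames {X,S,A}
S: hit
M: miss, evict X, frames {S,A,M}
S: hit
X: miss, evict S, frames {A,M,X}
C: miss, evict A, frames {M,X,C}
S: miss, evict M, frames {X,C,S}
J: miss, evict X, frames {C,S,J}
Page faults: 11.

11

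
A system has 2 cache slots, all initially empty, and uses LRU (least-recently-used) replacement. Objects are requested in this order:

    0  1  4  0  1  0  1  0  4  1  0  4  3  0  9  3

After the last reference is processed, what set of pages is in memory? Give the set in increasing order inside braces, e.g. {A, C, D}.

0: miss, frames [0]
1: miss, frames [0, 1]
4: miss, evict 0, frames [1, 4]
0: miss, evict 1, frames [4, 0]
1: miss, evict 4, frames [0, 1]
0: hit
1: hit
0: hit
4: miss, evict 1, frames [0, 4]
1: miss, evict 0, frames [4, 1]
0: miss, evict 4, frames [1, 0]
4: miss, evict 1, frames [0, 4]
3: miss, evict 0, frames [4, 3]
0: miss, evict 4, frames [3, 0]
9: miss, evict 3, frames [0, 9]
3: miss, evict 0, frames [9, 3]

{3, 9}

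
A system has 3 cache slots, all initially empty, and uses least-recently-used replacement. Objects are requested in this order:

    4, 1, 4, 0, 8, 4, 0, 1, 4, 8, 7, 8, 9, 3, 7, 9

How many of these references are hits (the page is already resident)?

4: fault, frames (4)
1: fault, frames (4 1)
4: hit
0: fault, frames (1 4 0)
8: fault, evict 1, frames (4 0 8)
4: hit
0: hit
1: fault, evict 8, frames (4 0 1)
4: hit
8: fault, evict 0, frames (1 4 8)
7: fault, evict 1, frames (4 8 7)
8: hit
9: fault, evict 4, frames (7 8 9)
3: fault, evict 7, frames (8 9 3)
7: fault, evict 8, frames (9 3 7)
9: hit
Hits: 6.

6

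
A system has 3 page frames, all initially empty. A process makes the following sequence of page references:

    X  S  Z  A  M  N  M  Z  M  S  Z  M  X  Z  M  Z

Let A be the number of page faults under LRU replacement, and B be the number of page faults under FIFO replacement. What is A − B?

Under LRU: F F F F F F . F . F . . F . . . → 9 faults.
Under FIFO: F F F F F F . F . F . F F F . . → 11 faults.
A − B = 9 − 11 = -2.

-2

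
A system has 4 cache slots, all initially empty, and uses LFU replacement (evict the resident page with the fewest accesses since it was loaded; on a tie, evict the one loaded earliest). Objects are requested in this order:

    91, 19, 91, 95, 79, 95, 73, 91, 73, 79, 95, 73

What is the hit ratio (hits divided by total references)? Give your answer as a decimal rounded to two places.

0.58

91: fault, frames [91]
19: fault, frames [91, 19]
91: hit
95: fault, frames [91, 19, 95]
79: fault, frames [91, 19, 95, 79]
95: hit
73: fault, evict 19, frames [91, 95, 79, 73]
91: hit
73: hit
79: hit
95: hit
73: hit
Hits: 7 of 12 references → 7/12 = 0.5833.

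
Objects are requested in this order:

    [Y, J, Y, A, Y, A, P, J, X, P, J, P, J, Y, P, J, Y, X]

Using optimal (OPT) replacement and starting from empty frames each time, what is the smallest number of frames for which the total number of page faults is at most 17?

f=1: 18 faults
f=2: 10 faults
f=3: 7 faults
f=4: 5 faults
f=5: 5 faults
Smallest f with faults ≤ 17 is 2.

2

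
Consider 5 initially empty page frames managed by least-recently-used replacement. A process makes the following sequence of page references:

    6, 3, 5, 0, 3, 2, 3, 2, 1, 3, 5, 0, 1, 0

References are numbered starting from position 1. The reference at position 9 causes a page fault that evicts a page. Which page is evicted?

pos 1: 6: fault, frames {6}
pos 2: 3: fault, frames {6,3}
pos 3: 5: fault, frames {6,3,5}
pos 4: 0: fault, frames {6,3,5,0}
pos 5: 3: hit
pos 6: 2: fault, frames {6,5,0,3,2}
pos 7: 3: hit
pos 8: 2: hit
pos 9: 1: fault, evict 6, frames {5,0,3,2,1}
At position 9, page 6 is evicted.

6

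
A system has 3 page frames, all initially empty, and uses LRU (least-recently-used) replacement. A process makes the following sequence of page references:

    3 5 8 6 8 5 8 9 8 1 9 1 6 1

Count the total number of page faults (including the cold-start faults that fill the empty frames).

3 → fault, frames {3}
5 → fault, frames {3,5}
8 → fault, frames {3,5,8}
6 → fault, evict 3, frames {5,8,6}
8 → hit
5 → hit
8 → hit
9 → fault, evict 6, frames {5,8,9}
8 → hit
1 → fault, evict 5, frames {9,8,1}
9 → hit
1 → hit
6 → fault, evict 8, frames {9,1,6}
1 → hit
Page faults: 7.

7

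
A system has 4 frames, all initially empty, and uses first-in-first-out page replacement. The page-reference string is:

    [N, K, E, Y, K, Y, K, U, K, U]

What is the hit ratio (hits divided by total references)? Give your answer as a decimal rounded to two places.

N → fault, frames [N]
K → fault, frames [N, K]
E → fault, frames [N, K, E]
Y → fault, frames [N, K, E, Y]
K → hit
Y → hit
K → hit
U → fault, evict N, frames [K, E, Y, U]
K → hit
U → hit
Hits: 5 of 10 references → 5/10 = 0.5000.

0.50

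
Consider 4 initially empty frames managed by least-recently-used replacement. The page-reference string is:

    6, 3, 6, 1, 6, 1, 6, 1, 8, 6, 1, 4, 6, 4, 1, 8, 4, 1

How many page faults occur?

6 → fault, frames [6]
3 → fault, frames [6, 3]
6 → hit
1 → fault, frames [3, 6, 1]
6 → hit
1 → hit
6 → hit
1 → hit
8 → fault, frames [3, 6, 1, 8]
6 → hit
1 → hit
4 → fault, evict 3, frames [8, 6, 1, 4]
6 → hit
4 → hit
1 → hit
8 → hit
4 → hit
1 → hit
Page faults: 5.

5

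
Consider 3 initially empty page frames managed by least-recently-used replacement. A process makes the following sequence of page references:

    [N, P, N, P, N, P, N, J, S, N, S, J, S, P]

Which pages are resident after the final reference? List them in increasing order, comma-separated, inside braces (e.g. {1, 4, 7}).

N: fault, frames {N}
P: fault, frames {N,P}
N: hit
P: hit
N: hit
P: hit
N: hit
J: fault, frames {P,N,J}
S: fault, evict P, frames {N,J,S}
N: hit
S: hit
J: hit
S: hit
P: fault, evict N, frames {J,S,P}

{J, P, S}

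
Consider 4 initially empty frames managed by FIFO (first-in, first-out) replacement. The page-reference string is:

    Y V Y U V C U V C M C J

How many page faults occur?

6

Y → fault, frames {Y}
V → fault, frames {Y,V}
Y → hit
U → fault, frames {Y,V,U}
V → hit
C → fault, frames {Y,V,U,C}
U → hit
V → hit
C → hit
M → fault, evict Y, frames {V,U,C,M}
C → hit
J → fault, evict V, frames {U,C,M,J}
Page faults: 6.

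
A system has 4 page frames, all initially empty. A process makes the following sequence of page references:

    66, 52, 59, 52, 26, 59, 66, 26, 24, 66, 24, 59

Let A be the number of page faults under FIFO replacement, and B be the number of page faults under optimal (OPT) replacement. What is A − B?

1

Under FIFO: F F F . F . . . F F . . → 6 faults.
Under OPT: F F F . F . . . F . . . → 5 faults.
A − B = 6 − 5 = 1.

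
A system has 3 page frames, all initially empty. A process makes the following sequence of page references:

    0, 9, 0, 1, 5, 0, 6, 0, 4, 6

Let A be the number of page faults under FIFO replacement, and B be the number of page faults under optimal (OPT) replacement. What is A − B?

1

Under FIFO: F F . F F F F . F . → 7 faults.
Under OPT: F F . F F . F . F . → 6 faults.
A − B = 7 − 6 = 1.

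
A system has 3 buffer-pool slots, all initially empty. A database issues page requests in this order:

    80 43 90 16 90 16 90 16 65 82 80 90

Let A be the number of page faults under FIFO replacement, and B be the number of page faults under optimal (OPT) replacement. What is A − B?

Under FIFO: F F F F . . . . F F F F → 8 faults.
Under OPT: F F F F . . . . F F . . → 6 faults.
A − B = 8 − 6 = 2.

2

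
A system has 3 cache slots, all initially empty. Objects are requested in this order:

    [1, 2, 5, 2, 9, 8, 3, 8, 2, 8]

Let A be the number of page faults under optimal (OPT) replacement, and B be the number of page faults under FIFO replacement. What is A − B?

Under OPT: F F F . F F F . . . → 6 faults.
Under FIFO: F F F . F F F . F . → 7 faults.
A − B = 6 − 7 = -1.

-1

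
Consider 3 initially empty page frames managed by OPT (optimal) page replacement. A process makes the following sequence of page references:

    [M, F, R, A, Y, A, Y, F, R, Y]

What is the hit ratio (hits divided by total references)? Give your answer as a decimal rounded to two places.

0.40

M -> miss, frames {M}
F -> miss, frames {M,F}
R -> miss, frames {M,F,R}
A -> miss, evict M, frames {F,R,A}
Y -> miss, evict R, frames {F,A,Y}
A -> hit
Y -> hit
F -> hit
R -> miss, evict A, frames {F,Y,R}
Y -> hit
Hits: 4 of 10 references → 4/10 = 0.4000.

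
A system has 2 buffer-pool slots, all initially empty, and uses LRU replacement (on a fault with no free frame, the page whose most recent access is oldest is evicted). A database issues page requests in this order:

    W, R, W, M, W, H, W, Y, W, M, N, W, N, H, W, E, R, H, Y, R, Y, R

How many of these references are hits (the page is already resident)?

7

W → fault, frames {W}
R → fault, frames {W,R}
W → hit
M → fault, evict R, frames {W,M}
W → hit
H → fault, evict M, frames {W,H}
W → hit
Y → fault, evict H, frames {W,Y}
W → hit
M → fault, evict Y, frames {W,M}
N → fault, evict W, frames {M,N}
W → fault, evict M, frames {N,W}
N → hit
H → fault, evict W, frames {N,H}
W → fault, evict N, frames {H,W}
E → fault, evict H, frames {W,E}
R → fault, evict W, frames {E,R}
H → fault, evict E, frames {R,H}
Y → fault, evict R, frames {H,Y}
R → fault, evict H, frames {Y,R}
Y → hit
R → hit
Hits: 7.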